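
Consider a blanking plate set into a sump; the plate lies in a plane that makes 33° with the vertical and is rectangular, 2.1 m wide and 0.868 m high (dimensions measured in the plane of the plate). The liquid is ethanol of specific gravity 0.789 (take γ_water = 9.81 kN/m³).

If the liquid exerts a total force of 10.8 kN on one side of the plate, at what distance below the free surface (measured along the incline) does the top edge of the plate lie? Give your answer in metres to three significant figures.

γ = 0.789 × 9.81 = 7.74009 kN/m³.
A = 2.1 × 0.868 = 1.8228 m².
From F = γ·h_c·A, the centroid depth is h_c = 10.8/(7.74009 × 1.8228) = 0.765489 m.
The plate makes 33° with the vertical, i.e. θ = 90° − 33° = 57° to the horizontal. Measuring y along the incline from the free-surface line, vertical depth h = y·sinθ with sinθ = 0.838671.
Along the incline, y_c = h_c/sinθ = 0.765489/0.838671 = 0.912741 m.
The centroid lies 0.868/2 = 0.434 m below the top edge, so the top edge sits at y_top = 0.912741 − 0.434 = 0.478741 m along the incline.

y_top ≈ 0.479 m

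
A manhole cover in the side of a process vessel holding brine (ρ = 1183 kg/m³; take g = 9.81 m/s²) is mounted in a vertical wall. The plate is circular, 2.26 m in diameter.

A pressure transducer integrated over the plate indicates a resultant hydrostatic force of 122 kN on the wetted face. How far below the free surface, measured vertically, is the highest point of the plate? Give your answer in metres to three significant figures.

d_top ≈ 1.49 m

γ = ρg = 1183 × 9.81 / 1000 = 11.60523 kN/m³.
A = π(1.13)² = 4.0115 m².
From F = γ·h_c·A, the centroid depth is h_c = 122/(11.60523 × 4.0115) = 2.62059 m.
The centroid is at the centre, 1.13 m below the top of the plate, so the highest point sits at h_top = 2.62059 − 1.13 = 1.49059 m below the surface.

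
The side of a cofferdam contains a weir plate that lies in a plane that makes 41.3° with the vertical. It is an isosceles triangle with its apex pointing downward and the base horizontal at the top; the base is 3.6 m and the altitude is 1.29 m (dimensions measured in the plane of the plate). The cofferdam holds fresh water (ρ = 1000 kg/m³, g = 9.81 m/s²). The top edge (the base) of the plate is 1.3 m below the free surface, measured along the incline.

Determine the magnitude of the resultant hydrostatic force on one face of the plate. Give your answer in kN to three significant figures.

F ≈ 29.6 kN

γ = ρg = 1000 × 9.81 = 9810 N/m³ = 9.81 kN/m³.
The plate makes 41.3° with the vertical, i.e. θ = 90° − 41.3° = 48.7° to the horizontal. Measuring y along the incline from the free-surface line, vertical depth h = y·sinθ with sinθ = 0.751264.
With the apex down, the centroid sits h/3 = 1.29/3 = 0.43 m below the base (the top edge), so y_c = 1.3 + 0.43 = 1.73 m and h_c = 1.73 × 0.751264 = 1.29969 m.
A = ½ × 3.6 × 1.29 = 2.322 m².
Resultant F = γ·h_c·A = 9.81 × 1.29969 × 2.322 = 29.6054 kN.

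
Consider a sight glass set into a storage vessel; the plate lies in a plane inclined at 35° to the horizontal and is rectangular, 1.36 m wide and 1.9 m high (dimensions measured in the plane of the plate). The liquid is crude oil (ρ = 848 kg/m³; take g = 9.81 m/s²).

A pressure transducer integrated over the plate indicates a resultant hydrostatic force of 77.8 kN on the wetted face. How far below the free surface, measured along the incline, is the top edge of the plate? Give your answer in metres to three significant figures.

y_top ≈ 5.36 m

γ = ρg = 848 × 9.81 / 1000 = 8.31888 kN/m³.
A = 1.36 × 1.9 = 2.584 m².
From F = γ·h_c·A, the centroid depth is h_c = 77.8/(8.31888 × 2.584) = 3.61928 m.
Let θ = 35° be the plate's angle to the horizontal; measure y along the incline from where the plane meets the free surface. Vertical depth h = y·sinθ with sinθ = 0.573576.
Along the incline, y_c = h_c/sinθ = 3.61928/0.573576 = 6.31003 m.
The centroid lies 1.9/2 = 0.95 m below the top edge, so the top edge sits at y_top = 6.31003 − 0.95 = 5.36003 m along the incline.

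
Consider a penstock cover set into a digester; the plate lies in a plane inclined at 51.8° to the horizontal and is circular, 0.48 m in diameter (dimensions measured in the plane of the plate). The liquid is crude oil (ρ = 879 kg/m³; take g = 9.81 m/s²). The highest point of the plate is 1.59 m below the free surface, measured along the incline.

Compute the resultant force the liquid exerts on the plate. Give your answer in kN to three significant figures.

γ = ρg = 879 × 9.81 / 1000 = 8.62299 kN/m³.
Let θ = 51.8° be the plate's angle to the horizontal; measure y along the incline from where the plane meets the free surface. Vertical depth h = y·sinθ with sinθ = 0.785857.
The centroid is at the centre, 0.24 m below the top of the plate, so y_c = 1.59 + 0.24 = 1.83 m and h_c = 1.83 × 0.785857 = 1.43812 m.
A = π(0.24)² = 0.180956 m².
Resultant F = γ·h_c·A = 8.62299 × 1.43812 × 0.180956 = 2.24402 kN.

F ≈ 2.24 kN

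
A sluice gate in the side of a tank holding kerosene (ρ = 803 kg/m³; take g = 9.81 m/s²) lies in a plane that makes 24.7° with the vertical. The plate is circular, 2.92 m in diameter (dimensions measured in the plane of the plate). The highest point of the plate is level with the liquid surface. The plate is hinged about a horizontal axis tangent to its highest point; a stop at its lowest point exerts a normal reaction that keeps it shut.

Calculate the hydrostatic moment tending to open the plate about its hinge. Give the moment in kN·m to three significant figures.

M ≈ 128 kN·m

γ = ρg = 803 × 9.81 / 1000 = 7.87743 kN/m³.
The plate makes 24.7° with the vertical, i.e. θ = 90° − 24.7° = 65.3° to the horizontal. Measuring y along the incline from the free-surface line, vertical depth h = y·sinθ with sinθ = 0.908508.
The centroid is at the centre, 1.46 m below the top of the plate, so y_c = 1.46 m and h_c = 1.46 × 0.908508 = 1.32642 m.
A = π(1.46)² = 6.69662 m².
Resultant F = γ·h_c·A = 7.87743 × 1.32642 × 6.69662 = 69.9715 kN.
I_c = πr⁴/4 = π × 1.46⁴/4 = 3.56863 m⁴.
Centre of pressure: y_p = y_c + I_c/(y_c·A) = 1.46 + 3.56863/(1.46 × 6.69662) = 1.46 + 0.365 = 1.825 m along the plane.
The resultant acts 1.46 + 0.365 = 1.825 m (along the plate) below the hinge at the top edge, so the moment about the hinge is M = F × 1.825 = 69.9715 × 1.825 = 127.698 kN·m.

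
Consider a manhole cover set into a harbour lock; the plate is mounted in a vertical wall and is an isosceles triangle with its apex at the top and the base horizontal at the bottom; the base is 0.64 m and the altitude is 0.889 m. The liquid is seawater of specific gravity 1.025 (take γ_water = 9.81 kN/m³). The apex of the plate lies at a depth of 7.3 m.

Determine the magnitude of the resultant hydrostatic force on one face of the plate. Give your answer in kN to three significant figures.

F ≈ 22.6 kN

γ = 1.025 × 9.81 = 10.05525 kN/m³.
With the apex up, the centroid sits 2h/3 = 2 × 0.889/3 = 0.592667 m below the apex, so the centroid depth is h_c = 7.3 + 0.592667 = 7.89267 m.
A = ½ × 0.64 × 0.889 = 0.28448 m².
Resultant F = γ·h_c·A = 10.05525 × 7.89267 × 0.28448 = 22.5771 kN.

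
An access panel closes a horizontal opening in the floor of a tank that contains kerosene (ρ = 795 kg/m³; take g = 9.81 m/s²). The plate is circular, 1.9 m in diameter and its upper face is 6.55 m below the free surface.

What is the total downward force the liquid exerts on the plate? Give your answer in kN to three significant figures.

γ = ρg = 795 × 9.81 / 1000 = 7.79895 kN/m³.
The plate is horizontal, so pressure is uniform at p = γ·h = 7.79895 × 6.55 = 51.0831 kN/m².
A = π(0.95)² = 2.83529 m².
F = p·A = 51.0831 × 2.83529 = 144.835 kN.

F ≈ 145 kN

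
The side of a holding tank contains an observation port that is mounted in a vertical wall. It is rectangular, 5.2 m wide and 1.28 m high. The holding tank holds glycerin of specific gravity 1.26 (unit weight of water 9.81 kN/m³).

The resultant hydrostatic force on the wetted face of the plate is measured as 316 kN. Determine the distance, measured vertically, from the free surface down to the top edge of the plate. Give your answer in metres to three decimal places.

γ = 1.26 × 9.81 = 12.3606 kN/m³.
A = 5.2 × 1.28 = 6.656 m².
From F = γ·h_c·A, the centroid depth is h_c = 316/(12.3606 × 6.656) = 3.84091 m.
The centroid lies 1.28/2 = 0.64 m below the top edge, so the top edge sits at h_top = 3.84091 − 0.64 = 3.20091 m below the surface.

d_top ≈ 3.201 m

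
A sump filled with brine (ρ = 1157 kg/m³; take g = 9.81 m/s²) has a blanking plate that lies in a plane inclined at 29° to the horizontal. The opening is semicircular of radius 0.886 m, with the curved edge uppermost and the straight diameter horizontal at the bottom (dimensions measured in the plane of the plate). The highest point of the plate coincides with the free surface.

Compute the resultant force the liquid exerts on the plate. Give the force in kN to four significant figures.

γ = ρg = 1157 × 9.81 / 1000 = 11.35017 kN/m³.
Let θ = 29° be the plate's angle to the horizontal; measure y along the incline from where the plane meets the free surface. Vertical depth h = y·sinθ with sinθ = 0.484810.
The centroid lies 4r/(3π) = 0.37603 m above the diameter, so r − 4r/(3π) = 0.886 − 0.37603 = 0.50997 m below the topmost point, so y_c = 0.50997 m and h_c = 0.50997 × 0.484810 = 0.247239 m.
A = πr²/2 = π × 0.886²/2 = 1.23307 m².
Resultant F = γ·h_c·A = 11.35017 × 0.247239 × 1.23307 = 3.46025 kN.

F ≈ 3.460 kN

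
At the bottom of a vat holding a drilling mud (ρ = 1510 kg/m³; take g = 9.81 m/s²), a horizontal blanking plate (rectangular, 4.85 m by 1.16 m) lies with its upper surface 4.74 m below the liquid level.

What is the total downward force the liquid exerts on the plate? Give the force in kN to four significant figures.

F ≈ 395.0 kN

γ = ρg = 1510 × 9.81 / 1000 = 14.8131 kN/m³.
The plate is horizontal, so pressure is uniform at p = γ·h = 14.8131 × 4.74 = 70.2141 kN/m².
A = 4.85 × 1.16 = 5.626 m².
F = p·A = 70.2141 × 5.626 = 395.025 kN.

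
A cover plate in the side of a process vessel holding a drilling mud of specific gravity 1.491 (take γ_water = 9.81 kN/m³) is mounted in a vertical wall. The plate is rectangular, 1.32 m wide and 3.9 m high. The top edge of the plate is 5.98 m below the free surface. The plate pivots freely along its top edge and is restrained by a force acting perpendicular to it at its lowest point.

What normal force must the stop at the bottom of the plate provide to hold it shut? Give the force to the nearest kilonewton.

P ≈ 323 kN

γ = 1.491 × 9.81 = 14.62671 kN/m³.
The centroid lies 3.9/2 = 1.95 m below the top edge, so the centroid depth is h_c = 5.98 + 1.95 = 7.93 m.
A = 1.32 × 3.9 = 5.148 m².
Resultant F = γ·h_c·A = 14.62671 × 7.93 × 5.148 = 597.116 kN.
I_c = b·h³/12 = 1.32 × 3.9³/12 = 6.52509 m⁴.
Centre of pressure: y_p = y_c + I_c/(y_c·A) = 7.93 + 6.52509/(7.93 × 5.148) = 7.93 + 0.159836 = 8.08984 m along the plane.
The resultant acts 1.95 + 0.159836 = 2.10984 m (along the plate) below the hinge at the top edge, so the moment about the hinge is M = F × 2.10984 = 597.116 × 2.10984 = 1259.82 kN·m.
A normal force at the bottom, 3.9 m from the hinge, must supply this moment: P = 1259.82/3.9 = 323.031 kN.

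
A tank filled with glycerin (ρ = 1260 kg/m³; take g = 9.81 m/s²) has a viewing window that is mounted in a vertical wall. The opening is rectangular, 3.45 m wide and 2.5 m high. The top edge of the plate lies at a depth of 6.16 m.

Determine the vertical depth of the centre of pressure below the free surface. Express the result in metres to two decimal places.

γ = ρg = 1260 × 9.81 / 1000 = 12.3606 kN/m³.
The centroid lies 2.5/2 = 1.25 m below the top edge, so the centroid depth is h_c = 6.16 + 1.25 = 7.41 m.
A = 3.45 × 2.5 = 8.625 m².
Resultant F = γ·h_c·A = 12.3606 × 7.41 × 8.625 = 789.981 kN.
I_c = b·h³/12 = 3.45 × 2.5³/12 = 4.49219 m⁴.
Centre of pressure: y_p = y_c + I_c/(y_c·A) = 7.41 + 4.49219/(7.41 × 8.625) = 7.41 + 0.0702879 = 7.48029 m along the plane.

h_p = 7.48 m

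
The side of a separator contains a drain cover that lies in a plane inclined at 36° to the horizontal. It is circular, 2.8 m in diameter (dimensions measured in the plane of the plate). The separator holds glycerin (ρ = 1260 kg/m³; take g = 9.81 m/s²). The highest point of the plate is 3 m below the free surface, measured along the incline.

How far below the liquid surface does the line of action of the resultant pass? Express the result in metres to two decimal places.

γ = ρg = 1260 × 9.81 / 1000 = 12.3606 kN/m³.
Let θ = 36° be the plate's angle to the horizontal; measure y along the incline from where the plane meets the free surface. Vertical depth h = y·sinθ with sinθ = 0.587785.
The centroid is at the centre, 1.4 m below the top of the plate, so y_c = 3 + 1.4 = 4.4 m and h_c = 4.4 × 0.587785 = 2.58625 m.
A = π(1.4)² = 6.15752 m².
Resultant F = γ·h_c·A = 12.3606 × 2.58625 × 6.15752 = 196.841 kN.
I_c = πr⁴/4 = π × 1.4⁴/4 = 3.01719 m⁴.
Centre of pressure: y_p = y_c + I_c/(y_c·A) = 4.4 + 3.01719/(4.4 × 6.15752) = 4.4 + 0.111364 = 4.51136 m along the plane.
Vertically, h_p = y_p·sinθ = 4.51136 × 0.587785 = 2.65171 m.

h_p = 2.65 m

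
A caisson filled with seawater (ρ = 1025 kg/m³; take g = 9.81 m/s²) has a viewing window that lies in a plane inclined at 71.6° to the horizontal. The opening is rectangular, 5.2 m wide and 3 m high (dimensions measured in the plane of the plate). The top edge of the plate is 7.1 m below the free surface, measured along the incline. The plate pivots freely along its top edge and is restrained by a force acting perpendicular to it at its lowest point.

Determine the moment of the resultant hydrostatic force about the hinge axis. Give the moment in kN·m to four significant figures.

γ = ρg = 1025 × 9.81 / 1000 = 10.05525 kN/m³.
Let θ = 71.6° be the plate's angle to the horizontal; measure y along the incline from where the plane meets the free surface. Vertical depth h = y·sinθ with sinθ = 0.948876.
The centroid lies 3/2 = 1.5 m below the top edge, so y_c = 7.1 + 1.5 = 8.6 m and h_c = 8.6 × 0.948876 = 8.16033 m.
A = 5.2 × 3 = 15.6 m².
Resultant F = γ·h_c·A = 10.05525 × 8.16033 × 15.6 = 1280.04 kN.
I_c = b·h³/12 = 5.2 × 3³/12 = 11.7 m⁴.
Centre of pressure: y_p = y_c + I_c/(y_c·A) = 8.6 + 11.7/(8.6 × 15.6) = 8.6 + 0.0872093 = 8.68721 m along the plane.
The resultant acts 1.5 + 0.0872093 = 1.58721 m (along the plate) below the hinge at the top edge, so the moment about the hinge is M = F × 1.58721 = 1280.04 × 1.58721 = 2031.69 kN·m.

M ≈ 2032 kN·m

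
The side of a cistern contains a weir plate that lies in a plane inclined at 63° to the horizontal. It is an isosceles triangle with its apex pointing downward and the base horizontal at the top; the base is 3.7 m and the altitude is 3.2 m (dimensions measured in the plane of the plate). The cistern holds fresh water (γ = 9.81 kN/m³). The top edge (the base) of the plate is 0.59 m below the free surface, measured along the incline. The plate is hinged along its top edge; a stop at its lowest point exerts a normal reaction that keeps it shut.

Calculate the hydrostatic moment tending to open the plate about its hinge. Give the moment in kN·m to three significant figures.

γ = 9.81 kN/m³.
Let θ = 63° be the plate's angle to the horizontal; measure y along the incline from where the plane meets the free surface. Vertical depth h = y·sinθ with sinθ = 0.891007.
With the apex down, the centroid sits h/3 = 3.2/3 = 1.06667 m below the base (the top edge), so y_c = 0.59 + 1.06667 = 1.65667 m and h_c = 1.65667 × 0.891007 = 1.4761 m.
A = ½ × 3.7 × 3.2 = 5.92 m².
Resultant F = γ·h_c·A = 9.81 × 1.4761 × 5.92 = 85.7248 kN.
I_c = b·h³/36 = 3.7 × 3.2³/36 = 3.36782 m⁴.
Centre of pressure: y_p = y_c + I_c/(y_c·A) = 1.65667 + 3.36782/(1.65667 × 5.92) = 1.65667 + 0.343393 = 2.00006 m along the plane.
The resultant acts 1.06667 + 0.343393 = 1.41006 m (along the plate) below the hinge at the top edge, so the moment about the hinge is M = F × 1.41006 = 85.7248 × 1.41006 = 120.877 kN·m.

M ≈ 121 kN·m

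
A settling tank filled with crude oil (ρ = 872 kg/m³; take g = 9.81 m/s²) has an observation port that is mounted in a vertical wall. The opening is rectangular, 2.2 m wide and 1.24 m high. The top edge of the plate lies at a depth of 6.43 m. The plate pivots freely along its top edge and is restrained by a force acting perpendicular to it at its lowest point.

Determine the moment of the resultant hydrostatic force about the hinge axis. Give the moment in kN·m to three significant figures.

γ = ρg = 872 × 9.81 / 1000 = 8.55432 kN/m³.
The centroid lies 1.24/2 = 0.62 m below the top edge, so the centroid depth is h_c = 6.43 + 0.62 = 7.05 m.
A = 2.2 × 1.24 = 2.728 m².
Resultant F = γ·h_c·A = 8.55432 × 7.05 × 2.728 = 164.52 kN.
I_c = b·h³/12 = 2.2 × 1.24³/12 = 0.349548 m⁴.
Centre of pressure: y_p = y_c + I_c/(y_c·A) = 7.05 + 0.349548/(7.05 × 2.728) = 7.05 + 0.018175 = 7.06818 m along the plane.
The resultant acts 0.62 + 0.018175 = 0.638175 m (along the plate) below the hinge at the top edge, so the moment about the hinge is M = F × 0.638175 = 164.52 × 0.638175 = 104.993 kN·m.

M ≈ 105 kN·m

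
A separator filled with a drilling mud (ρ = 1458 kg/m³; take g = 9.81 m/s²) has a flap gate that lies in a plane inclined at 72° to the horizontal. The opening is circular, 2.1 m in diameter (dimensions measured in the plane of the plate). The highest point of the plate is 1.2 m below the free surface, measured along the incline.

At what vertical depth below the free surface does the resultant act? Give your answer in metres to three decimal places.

γ = ρg = 1458 × 9.81 / 1000 = 14.30298 kN/m³.
Let θ = 72° be the plate's angle to the horizontal; measure y along the incline from where the plane meets the free surface. Vertical depth h = y·sinθ with sinθ = 0.951057.
The centroid is at the centre, 1.05 m below the top of the plate, so y_c = 1.2 + 1.05 = 2.25 m and h_c = 2.25 × 0.951057 = 2.13988 m.
A = π(1.05)² = 3.46361 m².
Resultant F = γ·h_c·A = 14.30298 × 2.13988 × 3.46361 = 106.01 kN.
I_c = πr⁴/4 = π × 1.05⁴/4 = 0.954656 m⁴.
Centre of pressure: y_p = y_c + I_c/(y_c·A) = 2.25 + 0.954656/(2.25 × 3.46361) = 2.25 + 0.1225 = 2.3725 m along the plane.
Vertically, h_p = y_p·sinθ = 2.3725 × 0.951057 = 2.25638 m.

h_p = 2.256 m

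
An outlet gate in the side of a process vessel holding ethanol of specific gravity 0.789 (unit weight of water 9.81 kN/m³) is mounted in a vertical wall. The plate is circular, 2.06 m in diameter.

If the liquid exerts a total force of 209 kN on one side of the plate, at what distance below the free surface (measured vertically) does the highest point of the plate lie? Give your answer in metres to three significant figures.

d_top ≈ 7.07 m

γ = 0.789 × 9.81 = 7.74009 kN/m³.
A = π(1.03)² = 3.33292 m².
From F = γ·h_c·A, the centroid depth is h_c = 209/(7.74009 × 3.33292) = 8.10169 m.
The centroid is at the centre, 1.03 m below the top of the plate, so the highest point sits at h_top = 8.10169 − 1.03 = 7.07169 m below the surface.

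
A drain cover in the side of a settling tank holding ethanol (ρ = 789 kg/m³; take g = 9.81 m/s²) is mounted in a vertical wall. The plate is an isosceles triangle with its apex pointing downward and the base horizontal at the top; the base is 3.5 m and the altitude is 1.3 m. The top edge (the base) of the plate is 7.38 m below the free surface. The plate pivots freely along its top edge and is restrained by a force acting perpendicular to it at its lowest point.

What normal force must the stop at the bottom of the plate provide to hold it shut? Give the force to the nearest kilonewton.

γ = ρg = 789 × 9.81 / 1000 = 7.74009 kN/m³.
With the apex down, the centroid sits h/3 = 1.3/3 = 0.433333 m below the base (the top edge), so the centroid depth is h_c = 7.38 + 0.433333 = 7.81333 m.
A = ½ × 3.5 × 1.3 = 2.275 m².
Resultant F = γ·h_c·A = 7.74009 × 7.81333 × 2.275 = 137.583 kN.
I_c = b·h³/36 = 3.5 × 1.3³/36 = 0.213597 m⁴.
Centre of pressure: y_p = y_c + I_c/(y_c·A) = 7.81333 + 0.213597/(7.81333 × 2.275) = 7.81333 + 0.0120165 = 7.82535 m along the plane.
The resultant acts 0.433333 + 0.0120165 = 0.44535 m (along the plate) below the hinge at the top edge, so the moment about the hinge is M = F × 0.44535 = 137.583 × 0.44535 = 61.2726 kN·m.
A normal force at the bottom, 1.3 m from the hinge, must supply this moment: P = 61.2726/1.3 = 47.1328 kN.

P ≈ 47 kN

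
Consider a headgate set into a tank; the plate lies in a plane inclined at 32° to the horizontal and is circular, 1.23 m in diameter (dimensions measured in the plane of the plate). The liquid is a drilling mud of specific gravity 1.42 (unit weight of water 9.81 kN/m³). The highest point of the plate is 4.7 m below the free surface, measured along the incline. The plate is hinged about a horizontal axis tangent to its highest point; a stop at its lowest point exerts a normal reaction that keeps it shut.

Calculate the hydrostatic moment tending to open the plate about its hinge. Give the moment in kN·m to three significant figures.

M ≈ 29.5 kN·m

γ = 1.42 × 9.81 = 13.9302 kN/m³.
Let θ = 32° be the plate's angle to the horizontal; measure y along the incline from where the plane meets the free surface. Vertical depth h = y·sinθ with sinθ = 0.529919.
The centroid is at the centre, 0.615 m below the top of the plate, so y_c = 4.7 + 0.615 = 5.315 m and h_c = 5.315 × 0.529919 = 2.81652 m.
A = π(0.615)² = 1.18823 m².
Resultant F = γ·h_c·A = 13.9302 × 2.81652 × 1.18823 = 46.6198 kN.
I_c = πr⁴/4 = π × 0.615⁴/4 = 0.112354 m⁴.
Centre of pressure: y_p = y_c + I_c/(y_c·A) = 5.315 + 0.112354/(5.315 × 1.18823) = 5.315 + 0.0177904 = 5.33279 m along the plane.
The resultant acts 0.615 + 0.0177904 = 0.63279 m (along the plate) below the hinge at the top edge, so the moment about the hinge is M = F × 0.63279 = 46.6198 × 0.63279 = 29.5005 kN·m.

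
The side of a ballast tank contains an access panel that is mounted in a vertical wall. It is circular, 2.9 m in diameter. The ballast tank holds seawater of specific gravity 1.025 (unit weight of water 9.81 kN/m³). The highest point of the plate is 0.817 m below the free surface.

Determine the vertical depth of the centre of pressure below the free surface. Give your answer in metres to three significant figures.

γ = 1.025 × 9.81 = 10.05525 kN/m³.
The centroid is at the centre, 1.45 m below the top of the plate, so the centroid depth is h_c = 0.817 + 1.45 = 2.267 m.
A = π(1.45)² = 6.6052 m².
Resultant F = γ·h_c·A = 10.05525 × 2.267 × 6.6052 = 150.567 kN.
I_c = πr⁴/4 = π × 1.45⁴/4 = 3.47186 m⁴.
Centre of pressure: y_p = y_c + I_c/(y_c·A) = 2.267 + 3.47186/(2.267 × 6.6052) = 2.267 + 0.231859 = 2.49886 m along the plane.

h_p = 2.50 m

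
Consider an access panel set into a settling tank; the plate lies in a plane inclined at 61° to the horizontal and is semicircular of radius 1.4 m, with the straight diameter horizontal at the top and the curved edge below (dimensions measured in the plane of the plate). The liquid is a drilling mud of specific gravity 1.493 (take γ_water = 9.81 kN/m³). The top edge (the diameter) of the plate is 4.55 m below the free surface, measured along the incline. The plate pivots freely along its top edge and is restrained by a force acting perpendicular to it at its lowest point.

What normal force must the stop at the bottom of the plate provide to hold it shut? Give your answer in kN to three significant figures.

γ = 1.493 × 9.81 = 14.64633 kN/m³.
Let θ = 61° be the plate's angle to the horizontal; measure y along the incline from where the plane meets the free surface. Vertical depth h = y·sinθ with sinθ = 0.874620.
The centroid of a semicircle lies 4r/(3π) = 0.594178 m from the diameter, here below the top edge, so y_c = 4.55 + 0.594178 = 5.14418 m and h_c = 5.14418 × 0.874620 = 4.4992 m.
A = πr²/2 = π × 1.4²/2 = 3.07876 m².
Resultant F = γ·h_c·A = 14.64633 × 4.4992 × 3.07876 = 202.88 kN.
I_c = (π/8 − 8/(9π))·r⁴ = 0.109757 × 1.4⁴ = 0.421642 m⁴.
Centre of pressure: y_p = y_c + I_c/(y_c·A) = 5.14418 + 0.421642/(5.14418 × 3.07876) = 5.14418 + 0.0266227 = 5.1708 m along the plane.
The resultant acts 0.594178 + 0.0266227 = 0.620801 m (along the plate) below the hinge at the top edge, so the moment about the hinge is M = F × 0.620801 = 202.88 × 0.620801 = 125.948 kN·m.
A normal force at the bottom, 1.4 m from the hinge, must supply this moment: P = 125.948/1.4 = 89.9629 kN.

P ≈ 90.0 kN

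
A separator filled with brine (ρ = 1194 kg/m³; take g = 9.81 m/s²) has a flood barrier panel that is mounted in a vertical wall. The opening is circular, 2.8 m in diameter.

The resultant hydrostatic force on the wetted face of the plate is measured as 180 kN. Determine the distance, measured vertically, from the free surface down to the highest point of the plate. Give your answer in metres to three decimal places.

d_top ≈ 1.096 m

γ = ρg = 1194 × 9.81 / 1000 = 11.71314 kN/m³.
A = π(1.4)² = 6.15752 m².
From F = γ·h_c·A, the centroid depth is h_c = 180/(11.71314 × 6.15752) = 2.49571 m.
The centroid is at the centre, 1.4 m below the top of the plate, so the highest point sits at h_top = 2.49571 − 1.4 = 1.09571 m below the surface.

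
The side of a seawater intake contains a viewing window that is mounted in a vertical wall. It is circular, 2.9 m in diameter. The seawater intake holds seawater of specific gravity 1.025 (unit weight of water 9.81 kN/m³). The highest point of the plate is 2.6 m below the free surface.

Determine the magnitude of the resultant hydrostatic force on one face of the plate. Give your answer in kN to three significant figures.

F ≈ 269 kN

γ = 1.025 × 9.81 = 10.05525 kN/m³.
The centroid is at the centre, 1.45 m below the top of the plate, so the centroid depth is h_c = 2.6 + 1.45 = 4.05 m.
A = π(1.45)² = 6.6052 m².
Resultant F = γ·h_c·A = 10.05525 × 4.05 × 6.6052 = 268.989 kN.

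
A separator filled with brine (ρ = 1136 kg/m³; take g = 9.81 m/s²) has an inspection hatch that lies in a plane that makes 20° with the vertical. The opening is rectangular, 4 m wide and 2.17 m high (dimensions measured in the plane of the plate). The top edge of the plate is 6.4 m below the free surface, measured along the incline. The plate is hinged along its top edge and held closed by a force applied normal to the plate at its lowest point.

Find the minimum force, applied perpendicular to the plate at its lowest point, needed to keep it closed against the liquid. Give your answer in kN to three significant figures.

γ = ρg = 1136 × 9.81 / 1000 = 11.14416 kN/m³.
The plate makes 20° with the vertical, i.e. θ = 90° − 20° = 70° to the horizontal. Measuring y along the incline from the free-surface line, vertical depth h = y·sinθ with sinθ = 0.939693.
The centroid lies 2.17/2 = 1.085 m below the top edge, so y_c = 6.4 + 1.085 = 7.485 m and h_c = 7.485 × 0.939693 = 7.0336 m.
A = 4 × 2.17 = 8.68 m².
Resultant F = γ·h_c·A = 11.14416 × 7.0336 × 8.68 = 680.369 kN.
I_c = b·h³/12 = 4 × 2.17³/12 = 3.4061 m⁴.
Centre of pressure: y_p = y_c + I_c/(y_c·A) = 7.485 + 3.4061/(7.485 × 8.68) = 7.485 + 0.0524259 = 7.53743 m along the plane.
The resultant acts 1.085 + 0.0524259 = 1.13743 m (along the plate) below the hinge at the top edge, so the moment about the hinge is M = F × 1.13743 = 680.369 × 1.13743 = 773.872 kN·m.
A normal force at the bottom, 2.17 m from the hinge, must supply this moment: P = 773.872/2.17 = 356.623 kN.

P ≈ 357 kN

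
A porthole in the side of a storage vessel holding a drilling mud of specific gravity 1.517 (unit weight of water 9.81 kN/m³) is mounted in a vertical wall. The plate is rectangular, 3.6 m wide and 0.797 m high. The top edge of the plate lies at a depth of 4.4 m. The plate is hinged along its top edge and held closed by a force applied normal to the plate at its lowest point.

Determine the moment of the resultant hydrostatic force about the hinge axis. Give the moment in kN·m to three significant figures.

γ = 1.517 × 9.81 = 14.88177 kN/m³.
The centroid lies 0.797/2 = 0.3985 m below the top edge, so the centroid depth is h_c = 4.4 + 0.3985 = 4.7985 m.
A = 3.6 × 0.797 = 2.8692 m².
Resultant F = γ·h_c·A = 14.88177 × 4.7985 × 2.8692 = 204.89 kN.
I_c = b·h³/12 = 3.6 × 0.797³/12 = 0.151878 m⁴.
Centre of pressure: y_p = y_c + I_c/(y_c·A) = 4.7985 + 0.151878/(4.7985 × 2.8692) = 4.7985 + 0.0110313 = 4.80953 m along the plane.
The resultant acts 0.3985 + 0.0110313 = 0.409531 m (along the plate) below the hinge at the top edge, so the moment about the hinge is M = F × 0.409531 = 204.89 × 0.409531 = 83.9088 kN·m.

M ≈ 83.9 kN·m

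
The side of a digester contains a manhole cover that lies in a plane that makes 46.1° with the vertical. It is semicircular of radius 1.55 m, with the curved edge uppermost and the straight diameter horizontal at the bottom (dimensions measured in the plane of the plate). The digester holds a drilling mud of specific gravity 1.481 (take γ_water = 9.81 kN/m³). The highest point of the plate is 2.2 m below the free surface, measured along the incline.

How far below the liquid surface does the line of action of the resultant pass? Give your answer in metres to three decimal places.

h_p = 2.182 m

γ = 1.481 × 9.81 = 14.52861 kN/m³.
The plate makes 46.1° with the vertical, i.e. θ = 90° − 46.1° = 43.9° to the horizontal. Measuring y along the incline from the free-surface line, vertical depth h = y·sinθ with sinθ = 0.693402.
The centroid lies 4r/(3π) = 0.65784 m above the diameter, so r − 4r/(3π) = 1.55 − 0.65784 = 0.89216 m below the topmost point, so y_c = 2.2 + 0.89216 = 3.09216 m and h_c = 3.09216 × 0.693402 = 2.14411 m.
A = πr²/2 = π × 1.55²/2 = 3.77384 m².
Resultant F = γ·h_c·A = 14.52861 × 2.14411 × 3.77384 = 117.559 kN.
I_c = (π/8 − 8/(9π))·r⁴ = 0.109757 × 1.55⁴ = 0.633518 m⁴.
Centre of pressure: y_p = y_c + I_c/(y_c·A) = 3.09216 + 0.633518/(3.09216 × 3.77384) = 3.09216 + 0.0542892 = 3.14645 m along the plane.
Vertically, h_p = y_p·sinθ = 3.14645 × 0.693402 = 2.18175 m.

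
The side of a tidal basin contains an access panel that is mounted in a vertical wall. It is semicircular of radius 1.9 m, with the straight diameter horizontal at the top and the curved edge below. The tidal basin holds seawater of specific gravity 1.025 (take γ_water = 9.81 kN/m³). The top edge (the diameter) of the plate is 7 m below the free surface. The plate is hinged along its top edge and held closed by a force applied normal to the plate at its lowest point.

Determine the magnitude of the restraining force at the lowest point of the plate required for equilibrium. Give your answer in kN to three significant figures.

γ = 1.025 × 9.81 = 10.05525 kN/m³.
The centroid of a semicircle lies 4r/(3π) = 0.806385 m from the diameter, here below the top edge, so the centroid depth is h_c = 7 + 0.806385 = 7.80638 m.
A = πr²/2 = π × 1.9²/2 = 5.67057 m².
Resultant F = γ·h_c·A = 10.05525 × 7.80638 × 5.67057 = 445.112 kN.
I_c = (π/8 − 8/(9π))·r⁴ = 0.109757 × 1.9⁴ = 1.43036 m⁴.
Centre of pressure: y_p = y_c + I_c/(y_c·A) = 7.80638 + 1.43036/(7.80638 × 5.67057) = 7.80638 + 0.0323124 = 7.83869 m along the plane.
The resultant acts 0.806385 + 0.0323124 = 0.838697 m (along the plate) below the hinge at the top edge, so the moment about the hinge is M = F × 0.838697 = 445.112 × 0.838697 = 373.314 kN·m.
A normal force at the bottom, 1.9 m from the hinge, must supply this moment: P = 373.314/1.9 = 196.481 kN.

P ≈ 196 kN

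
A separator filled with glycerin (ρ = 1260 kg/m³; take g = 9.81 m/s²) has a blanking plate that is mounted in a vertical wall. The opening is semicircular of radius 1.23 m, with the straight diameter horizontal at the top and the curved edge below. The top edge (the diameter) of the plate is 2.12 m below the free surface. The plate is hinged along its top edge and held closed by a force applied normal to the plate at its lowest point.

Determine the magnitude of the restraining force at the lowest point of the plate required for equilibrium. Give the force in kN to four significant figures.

P ≈ 35.46 kN

γ = ρg = 1260 × 9.81 / 1000 = 12.3606 kN/m³.
The centroid of a semicircle lies 4r/(3π) = 0.522028 m from the diameter, here below the top edge, so the centroid depth is h_c = 2.12 + 0.522028 = 2.64203 m.
A = πr²/2 = π × 1.23²/2 = 2.37646 m².
Resultant F = γ·h_c·A = 12.3606 × 2.64203 × 2.37646 = 77.6082 kN.
I_c = (π/8 − 8/(9π))·r⁴ = 0.109757 × 1.23⁴ = 0.251219 m⁴.
Centre of pressure: y_p = y_c + I_c/(y_c·A) = 2.64203 + 0.251219/(2.64203 × 2.37646) = 2.64203 + 0.0400114 = 2.68204 m along the plane.
The resultant acts 0.522028 + 0.0400114 = 0.562039 m (along the plate) below the hinge at the top edge, so the moment about the hinge is M = F × 0.562039 = 77.6082 × 0.562039 = 43.6188 kN·m.
A normal force at the bottom, 1.23 m from the hinge, must supply this moment: P = 43.6188/1.23 = 35.4624 kN.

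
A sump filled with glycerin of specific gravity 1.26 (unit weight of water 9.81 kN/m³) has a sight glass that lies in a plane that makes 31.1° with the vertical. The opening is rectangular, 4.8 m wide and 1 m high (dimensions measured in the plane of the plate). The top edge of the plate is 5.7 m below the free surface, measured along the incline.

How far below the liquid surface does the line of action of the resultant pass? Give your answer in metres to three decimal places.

γ = 1.26 × 9.81 = 12.3606 kN/m³.
The plate makes 31.1° with the vertical, i.e. θ = 90° − 31.1° = 58.9° to the horizontal. Measuring y along the incline from the free-surface line, vertical depth h = y·sinθ with sinθ = 0.856267.
The centroid lies 1/2 = 0.5 m below the top edge, so y_c = 5.7 + 0.5 = 6.2 m and h_c = 6.2 × 0.856267 = 5.30886 m.
A = 4.8 × 1 = 4.8 m².
Resultant F = γ·h_c·A = 12.3606 × 5.30886 × 4.8 = 314.979 kN.
I_c = b·h³/12 = 4.8 × 1³/12 = 0.4 m⁴.
Centre of pressure: y_p = y_c + I_c/(y_c·A) = 6.2 + 0.4/(6.2 × 4.8) = 6.2 + 0.0134409 = 6.21344 m along the plane.
Vertically, h_p = y_p·sinθ = 6.21344 × 0.856267 = 5.32036 m.

h_p = 5.320 m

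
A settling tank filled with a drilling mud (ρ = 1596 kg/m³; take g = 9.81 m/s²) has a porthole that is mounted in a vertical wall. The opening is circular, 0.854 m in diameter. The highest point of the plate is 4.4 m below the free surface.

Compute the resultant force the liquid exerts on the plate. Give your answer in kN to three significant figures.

F ≈ 43.3 kN

γ = ρg = 1596 × 9.81 / 1000 = 15.65676 kN/m³.
The centroid is at the centre, 0.427 m below the top of the plate, so the centroid depth is h_c = 4.4 + 0.427 = 4.827 m.
A = π(0.427)² = 0.572803 m².
Resultant F = γ·h_c·A = 15.65676 × 4.827 × 0.572803 = 43.2897 kN.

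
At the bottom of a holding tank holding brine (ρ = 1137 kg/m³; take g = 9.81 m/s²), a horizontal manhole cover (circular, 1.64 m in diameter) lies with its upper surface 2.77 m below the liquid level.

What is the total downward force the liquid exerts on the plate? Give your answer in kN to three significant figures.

γ = ρg = 1137 × 9.81 / 1000 = 11.15397 kN/m³.
The plate is horizontal, so pressure is uniform at p = γ·h = 11.15397 × 2.77 = 30.8965 kN/m².
A = π(0.82)² = 2.11241 m².
F = p·A = 30.8965 × 2.11241 = 65.2661 kN.

F ≈ 65.3 kN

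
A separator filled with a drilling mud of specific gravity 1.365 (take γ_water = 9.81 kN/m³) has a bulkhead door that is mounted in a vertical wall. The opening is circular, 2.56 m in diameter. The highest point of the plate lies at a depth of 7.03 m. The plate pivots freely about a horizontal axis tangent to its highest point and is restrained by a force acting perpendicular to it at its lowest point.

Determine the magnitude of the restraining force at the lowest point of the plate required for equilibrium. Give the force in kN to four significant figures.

γ = 1.365 × 9.81 = 13.39065 kN/m³.
The centroid is at the centre, 1.28 m below the top of the plate, so the centroid depth is h_c = 7.03 + 1.28 = 8.31 m.
A = π(1.28)² = 5.14719 m².
Resultant F = γ·h_c·A = 13.39065 × 8.31 × 5.14719 = 572.76 kN.
I_c = πr⁴/4 = π × 1.28⁴/4 = 2.10829 m⁴.
Centre of pressure: y_p = y_c + I_c/(y_c·A) = 8.31 + 2.10829/(8.31 × 5.14719) = 8.31 + 0.04929 = 8.35929 m along the plane.
The resultant acts 1.28 + 0.04929 = 1.32929 m (along the plate) below the hinge at the top edge, so the moment about the hinge is M = F × 1.32929 = 572.76 × 1.32929 = 761.364 kN·m.
A normal force at the bottom, 2.56 m from the hinge, must supply this moment: P = 761.364/2.56 = 297.408 kN.

P ≈ 297.4 kN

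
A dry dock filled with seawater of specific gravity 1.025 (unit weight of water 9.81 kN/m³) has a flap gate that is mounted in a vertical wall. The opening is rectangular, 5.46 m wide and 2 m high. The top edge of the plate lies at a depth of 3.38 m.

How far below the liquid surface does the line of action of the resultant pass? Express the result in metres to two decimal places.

h_p = 4.46 m

γ = 1.025 × 9.81 = 10.05525 kN/m³.
The centroid lies 2/2 = 1 m below the top edge, so the centroid depth is h_c = 3.38 + 1 = 4.38 m.
A = 5.46 × 2 = 10.92 m².
Resultant F = γ·h_c·A = 10.05525 × 4.38 × 10.92 = 480.939 kN.
I_c = b·h³/12 = 5.46 × 2³/12 = 3.64 m⁴.
Centre of pressure: y_p = y_c + I_c/(y_c·A) = 4.38 + 3.64/(4.38 × 10.92) = 4.38 + 0.0761035 = 4.4561 m along the plane.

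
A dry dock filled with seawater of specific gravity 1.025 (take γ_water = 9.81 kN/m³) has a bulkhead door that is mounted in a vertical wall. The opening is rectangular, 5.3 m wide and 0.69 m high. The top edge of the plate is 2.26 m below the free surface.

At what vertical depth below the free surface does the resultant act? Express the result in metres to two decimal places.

h_p = 2.62 m

γ = 1.025 × 9.81 = 10.05525 kN/m³.
The centroid lies 0.69/2 = 0.345 m below the top edge, so the centroid depth is h_c = 2.26 + 0.345 = 2.605 m.
A = 5.3 × 0.69 = 3.657 m².
Resultant F = γ·h_c·A = 10.05525 × 2.605 × 3.657 = 95.7912 kN.
I_c = b·h³/12 = 5.3 × 0.69³/12 = 0.145091 m⁴.
Centre of pressure: y_p = y_c + I_c/(y_c·A) = 2.605 + 0.145091/(2.605 × 3.657) = 2.605 + 0.0152303 = 2.62023 m along the plane.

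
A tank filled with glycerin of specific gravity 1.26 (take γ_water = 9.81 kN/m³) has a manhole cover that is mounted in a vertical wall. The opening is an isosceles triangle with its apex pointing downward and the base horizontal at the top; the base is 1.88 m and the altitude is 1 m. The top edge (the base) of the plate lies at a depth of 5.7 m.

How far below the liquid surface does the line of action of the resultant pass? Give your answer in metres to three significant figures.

γ = 1.26 × 9.81 = 12.3606 kN/m³.
With the apex down, the centroid sits h/3 = 1/3 = 0.333333 m below the base (the top edge), so the centroid depth is h_c = 5.7 + 0.333333 = 6.03333 m.
A = ½ × 1.88 × 1 = 0.94 m².
Resultant F = γ·h_c·A = 12.3606 × 6.03333 × 0.94 = 70.101 kN.
I_c = b·h³/36 = 1.88 × 1³/36 = 0.0522222 m⁴.
Centre of pressure: y_p = y_c + I_c/(y_c·A) = 6.03333 + 0.0522222/(6.03333 × 0.94) = 6.03333 + 0.0092081 = 6.04254 m along the plane.

h_p = 6.04 m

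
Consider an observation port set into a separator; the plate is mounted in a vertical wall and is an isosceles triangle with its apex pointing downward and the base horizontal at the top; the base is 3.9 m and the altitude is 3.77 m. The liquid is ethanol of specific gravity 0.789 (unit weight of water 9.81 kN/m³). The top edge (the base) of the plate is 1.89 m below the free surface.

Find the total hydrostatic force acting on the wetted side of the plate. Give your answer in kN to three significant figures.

F ≈ 179 kN

γ = 0.789 × 9.81 = 7.74009 kN/m³.
With the apex down, the centroid sits h/3 = 3.77/3 = 1.25667 m below the base (the top edge), so the centroid depth is h_c = 1.89 + 1.25667 = 3.14667 m.
A = ½ × 3.9 × 3.77 = 7.3515 m².
Resultant F = γ·h_c·A = 7.74009 × 3.14667 × 7.3515 = 179.05 kN.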